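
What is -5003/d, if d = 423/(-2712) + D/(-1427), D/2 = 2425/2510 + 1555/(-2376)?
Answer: 481119630559128/15041385979 ≈ 31986.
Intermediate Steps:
D = 185875/298188 (D = 2*(2425/2510 + 1555/(-2376)) = 2*(2425*(1/2510) + 1555*(-1/2376)) = 2*(485/502 - 1555/2376) = 2*(185875/596376) = 185875/298188 ≈ 0.62335)
d = -15041385979/96166226376 (d = 423/(-2712) + (185875/298188)/(-1427) = 423*(-1/2712) + (185875/298188)*(-1/1427) = -141/904 - 185875/425514276 = -15041385979/96166226376 ≈ -0.15641)
-5003/d = -5003/(-15041385979/96166226376) = -5003*(-96166226376/15041385979) = 481119630559128/15041385979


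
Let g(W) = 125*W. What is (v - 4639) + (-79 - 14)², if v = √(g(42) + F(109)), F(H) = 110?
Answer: 4010 + 4*√335 ≈ 4083.2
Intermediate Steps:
v = 4*√335 (v = √(125*42 + 110) = √(5250 + 110) = √5360 = 4*√335 ≈ 73.212)
(v - 4639) + (-79 - 14)² = (4*√335 - 4639) + (-79 - 14)² = (-4639 + 4*√335) + (-93)² = (-4639 + 4*√335) + 8649 = 4010 + 4*√335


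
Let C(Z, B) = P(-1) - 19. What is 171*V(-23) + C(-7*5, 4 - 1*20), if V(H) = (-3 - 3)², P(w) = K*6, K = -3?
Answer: 6119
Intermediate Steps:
P(w) = -18 (P(w) = -3*6 = -18)
C(Z, B) = -37 (C(Z, B) = -18 - 19 = -37)
V(H) = 36 (V(H) = (-6)² = 36)
171*V(-23) + C(-7*5, 4 - 1*20) = 171*36 - 37 = 6156 - 37 = 6119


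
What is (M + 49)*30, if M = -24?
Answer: 750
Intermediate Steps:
(M + 49)*30 = (-24 + 49)*30 = 25*30 = 750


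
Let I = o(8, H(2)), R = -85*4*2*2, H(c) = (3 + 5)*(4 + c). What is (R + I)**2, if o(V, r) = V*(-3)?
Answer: 1915456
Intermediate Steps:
H(c) = 32 + 8*c (H(c) = 8*(4 + c) = 32 + 8*c)
o(V, r) = -3*V
R = -1360 (R = -680*2 = -85*16 = -1360)
I = -24 (I = -3*8 = -24)
(R + I)**2 = (-1360 - 24)**2 = (-1384)**2 = 1915456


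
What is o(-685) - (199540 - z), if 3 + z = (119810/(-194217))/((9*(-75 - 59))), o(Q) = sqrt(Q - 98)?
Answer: -23369049567188/117112851 + 3*I*sqrt(87) ≈ -1.9954e+5 + 27.982*I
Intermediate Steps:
o(Q) = sqrt(-98 + Q)
z = -351278648/117112851 (z = -3 + (119810/(-194217))/((9*(-75 - 59))) = -3 + (119810*(-1/194217))/((9*(-134))) = -3 - 119810/194217/(-1206) = -3 - 119810/194217*(-1/1206) = -3 + 59905/117112851 = -351278648/117112851 ≈ -2.9995)
o(-685) - (199540 - z) = sqrt(-98 - 685) - (199540 - 1*(-351278648/117112851)) = sqrt(-783) - (199540 + 351278648/117112851) = 3*I*sqrt(87) - 1*23369049567188/117112851 = 3*I*sqrt(87) - 23369049567188/117112851 = -23369049567188/117112851 + 3*I*sqrt(87)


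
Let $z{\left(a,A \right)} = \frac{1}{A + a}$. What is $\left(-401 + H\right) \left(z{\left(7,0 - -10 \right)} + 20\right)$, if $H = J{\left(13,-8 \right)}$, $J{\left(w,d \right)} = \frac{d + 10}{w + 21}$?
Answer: $- \frac{2324256}{289} \approx -8042.4$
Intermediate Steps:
$J{\left(w,d \right)} = \frac{10 + d}{21 + w}$
$H = \frac{1}{17}$ ($H = \frac{10 - 8}{21 + 13} = \frac{1}{34} \cdot 2 = \frac{1}{17} \approx 0.058824$)
$\left(-401 + H\right) \left(z{\left(7,0 - -10 \right)} + 20\right) = \left(-401 + \frac{1}{17}\right) \left(\frac{1}{\left(0 - -10\right) + 7} + 20\right) = - \frac{6816 \left(\frac{1}{\left(0 + 10\right) + 7} + 20\right)}{17} = - \frac{6816 \left(\frac{1}{10 + 7} + 20\right)}{17} = - \frac{6816 \left(\frac{1}{17} + 20\right)}{17} = \left(- \frac{6816}{17}\right) \frac{341}{17} = - \frac{2324256}{289}$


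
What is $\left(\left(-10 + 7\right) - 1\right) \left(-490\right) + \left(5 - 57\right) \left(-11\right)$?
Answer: $2532$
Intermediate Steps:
$\left(\left(-10 + 7\right) - 1\right) \left(-490\right) + \left(5 - 57\right) \left(-11\right) = \left(-3 - 1\right) \left(-490\right) - -572 = \left(-4\right) \left(-490\right) + 572 = 1960 + 572 = 2532$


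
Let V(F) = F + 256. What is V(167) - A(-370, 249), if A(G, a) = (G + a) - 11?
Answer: 555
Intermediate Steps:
A(G, a) = -11 + G + a
V(F) = 256 + F
V(167) - A(-370, 249) = (256 + 167) - (-11 - 370 + 249) = 423 - 1*(-132) = 423 + 132 = 555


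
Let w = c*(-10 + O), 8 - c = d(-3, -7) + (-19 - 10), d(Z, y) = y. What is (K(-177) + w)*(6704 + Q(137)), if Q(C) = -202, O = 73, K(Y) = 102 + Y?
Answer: 17535894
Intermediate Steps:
c = 44 (c = 8 - (-7 + (-19 - 10)) = 8 - (-7 - 29) = 8 - 1*(-36) = 8 + 36 = 44)
w = 2772 (w = 44*(-10 + 73) = 44*63 = 2772)
(K(-177) + w)*(6704 + Q(137)) = ((102 - 177) + 2772)*(6704 - 202) = (-75 + 2772)*6502 = 2697*6502 = 17535894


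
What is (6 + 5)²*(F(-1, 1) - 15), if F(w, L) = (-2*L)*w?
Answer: -1573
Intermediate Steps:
F(w, L) = -2*L*w
(6 + 5)²*(F(-1, 1) - 15) = (6 + 5)²*(-2*1*(-1) - 15) = 11²*(2 - 15) = 121*(-13) = -1573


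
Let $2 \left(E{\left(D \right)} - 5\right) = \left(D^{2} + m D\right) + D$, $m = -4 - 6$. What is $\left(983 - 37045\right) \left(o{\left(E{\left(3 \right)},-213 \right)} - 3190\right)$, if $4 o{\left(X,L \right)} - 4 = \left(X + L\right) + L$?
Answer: $118878383$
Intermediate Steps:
$m = -10$
$E{\left(D \right)} = 5 + \frac{D^{2}}{2} - \frac{9 D}{2}$ ($E{\left(D \right)} = 5 + \frac{\left(D^{2} - 10 D\right) + D}{2} = 5 + \frac{D^{2} - 9 D}{2} = 5 + \left(\frac{D^{2}}{2} - \frac{9 D}{2}\right) = 5 + \frac{D^{2}}{2} - \frac{9 D}{2}$)
$o{\left(X,L \right)} = 1 + \frac{L}{2} + \frac{X}{4}$ ($o{\left(X,L \right)} = 1 + \frac{\left(X + L\right) + L}{4} = 1 + \frac{\left(L + X\right) + L}{4} = 1 + \frac{X + 2 L}{4} = 1 + \left(\frac{L}{2} + \frac{X}{4}\right) = 1 + \frac{L}{2} + \frac{X}{4}$)
$\left(983 - 37045\right) \left(o{\left(E{\left(3 \right)},-213 \right)} - 3190\right) = \left(983 - 37045\right) \left(\left(1 + \frac{1}{2} \left(-213\right) + \frac{5 + \frac{3^{2}}{2} - \frac{27}{2}}{4}\right) - 3190\right) = - 36062 \left(\left(1 - \frac{213}{2} + \frac{5 + \frac{1}{2} \cdot 9 - \frac{27}{2}}{4}\right) - 3190\right) = - 36062 \left(\left(1 - \frac{213}{2} + \frac{5 + \frac{9}{2} - \frac{27}{2}}{4}\right) - 3190\right) = - 36062 \left(\left(1 - \frac{213}{2} + \frac{1}{4} \left(-4\right)\right) - 3190\right) = - 36062 \left(\left(1 - \frac{213}{2} - 1\right) - 3190\right) = - 36062 \left(- \frac{213}{2} - 3190\right) = \left(-36062\right) \left(- \frac{6593}{2}\right) = 118878383$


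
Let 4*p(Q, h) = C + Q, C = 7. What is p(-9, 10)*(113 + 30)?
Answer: -143/2 ≈ -71.500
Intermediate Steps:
p(Q, h) = 7/4 + Q/4 (p(Q, h) = (7 + Q)/4 = 7/4 + Q/4)
p(-9, 10)*(113 + 30) = (7/4 + (1/4)*(-9))*(113 + 30) = (7/4 - 9/4)*143 = -1/2*143 = -143/2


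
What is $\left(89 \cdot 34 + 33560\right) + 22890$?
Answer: $59476$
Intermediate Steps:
$\left(89 \cdot 34 + 33560\right) + 22890 = \left(3026 + 33560\right) + 22890 = 36586 + 22890 = 59476$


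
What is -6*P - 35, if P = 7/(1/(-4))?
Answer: 133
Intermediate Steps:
P = -28 (P = 7/(-¼) = 7*(-4) = -28)
-6*P - 35 = -6*(-28) - 35 = 168 - 35 = 133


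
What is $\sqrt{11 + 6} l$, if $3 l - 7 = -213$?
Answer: $- \frac{206 \sqrt{17}}{3} \approx -283.12$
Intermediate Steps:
$l = - \frac{206}{3}$ ($l = \frac{7}{3} + \frac{1}{3} \left(-213\right) = \frac{7}{3} - 71 = - \frac{206}{3} \approx -68.667$)
$\sqrt{11 + 6} l = \sqrt{11 + 6} \left(- \frac{206}{3}\right) = \sqrt{17} \left(- \frac{206}{3}\right) = - \frac{206 \sqrt{17}}{3}$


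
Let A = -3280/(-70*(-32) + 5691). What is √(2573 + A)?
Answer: √161817644373/7931 ≈ 50.721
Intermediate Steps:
A = -3280/7931 (A = -3280/(2240 + 5691) = -3280/7931 ≈ -0.41357)
√(2573 + A) = √(2573 - 3280/7931) = √(20403183/7931) = √161817644373/7931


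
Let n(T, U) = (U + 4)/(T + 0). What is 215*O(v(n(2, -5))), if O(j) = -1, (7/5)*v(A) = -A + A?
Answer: -215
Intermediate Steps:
n(T, U) = (4 + U)/T
v(A) = 0 (v(A) = 5*(-A + A)/7 = (5/7)*0 = 0)
215*O(v(n(2, -5))) = 215*(-1) = -215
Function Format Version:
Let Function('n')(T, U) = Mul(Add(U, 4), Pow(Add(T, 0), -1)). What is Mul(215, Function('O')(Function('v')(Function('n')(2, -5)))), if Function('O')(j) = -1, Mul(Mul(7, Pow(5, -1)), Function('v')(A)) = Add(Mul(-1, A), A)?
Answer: -215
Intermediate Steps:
Function('n')(T, U) = Mul(Pow(T, -1), Add(4, U)) (Function('n')(T, U) = Mul(Add(4, U), Pow(T, -1)) = Mul(Pow(T, -1), Add(4, U)))
Function('v')(A) = 0 (Function('v')(A) = Mul(Rational(5, 7), Add(Mul(-1, A), A)) = Mul(Rational(5, 7), 0) = 0)
Mul(215, Function('O')(Function('v')(Function('n')(2, -5)))) = Mul(215, -1) = -215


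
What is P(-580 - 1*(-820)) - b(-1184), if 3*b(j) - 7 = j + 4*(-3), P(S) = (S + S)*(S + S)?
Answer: 692389/3 ≈ 2.3080e+5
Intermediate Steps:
P(S) = 4*S**2 (P(S) = (2*S)*(2*S) = 4*S**2)
b(j) = -5/3 + j/3 (b(j) = 7/3 + (j + 4*(-3))/3 = 7/3 + (j - 12)/3 = 7/3 + (-12 + j)/3 = 7/3 + (-4 + j/3) = -5/3 + j/3)
P(-580 - 1*(-820)) - b(-1184) = 4*(-580 - 1*(-820))**2 - (-5/3 + (1/3)*(-1184)) = 4*(-580 + 820)**2 - (-5/3 - 1184/3) = 4*240**2 - 1*(-1189/3) = 4*57600 + 1189/3 = 230400 + 1189/3 = 692389/3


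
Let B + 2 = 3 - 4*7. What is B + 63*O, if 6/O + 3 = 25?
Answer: -108/11 ≈ -9.8182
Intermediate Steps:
O = 3/11 (O = 6/(-3 + 25) = 6/22 = 6*(1/22) = 3/11 ≈ 0.27273)
B = -27 (B = -2 + (3 - 4*7) = -2 + (3 - 28) = -2 - 25 = -27)
B + 63*O = -27 + 63*(3/11) = -27 + 189/11 = -108/11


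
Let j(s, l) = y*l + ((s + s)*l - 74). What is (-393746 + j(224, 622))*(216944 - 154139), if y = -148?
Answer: -13014452100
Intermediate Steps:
j(s, l) = -74 - 148*l + 2*l*s (j(s, l) = -148*l + ((s + s)*l - 74) = -148*l + ((2*s)*l - 74) = -148*l + (2*l*s - 74) = -148*l + (-74 + 2*l*s) = -74 - 148*l + 2*l*s)
(-393746 + j(224, 622))*(216944 - 154139) = (-393746 + (-74 - 148*622 + 2*622*224))*(216944 - 154139) = (-393746 + (-74 - 92056 + 278656))*62805 = (-393746 + 186526)*62805 = -207220*62805 = -13014452100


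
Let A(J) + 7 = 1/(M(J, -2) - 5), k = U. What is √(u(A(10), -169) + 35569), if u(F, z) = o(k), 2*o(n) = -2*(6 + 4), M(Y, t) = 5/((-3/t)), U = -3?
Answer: 9*√439 ≈ 188.57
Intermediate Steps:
M(Y, t) = -5*t/3 (M(Y, t) = 5*(-t/3) = -5*t/3)
k = -3
o(n) = -10 (o(n) = (-2*(6 + 4))/2 = (-2*10)/2 = (½)*(-20) = -10)
A(J) = -38/5 (A(J) = -7 + 1/(-5/3*(-2) - 5) = -7 + 1/(10/3 - 5) = -7 + 1/(-5/3) = -7 - ⅗ = -38/5)
u(F, z) = -10
√(u(A(10), -169) + 35569) = √(-10 + 35569) = √35559 = 9*√439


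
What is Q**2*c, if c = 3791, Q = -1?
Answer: 3791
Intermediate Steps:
Q**2*c = (-1)**2*3791 = 1*3791 = 3791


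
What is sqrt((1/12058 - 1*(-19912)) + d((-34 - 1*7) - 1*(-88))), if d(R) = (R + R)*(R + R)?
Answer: sqrt(4179825936330)/12058 ≈ 169.55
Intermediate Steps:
d(R) = 4*R**2 (d(R) = (2*R)*(2*R) = 4*R**2)
sqrt((1/12058 - 1*(-19912)) + d((-34 - 1*7) - 1*(-88))) = sqrt((1/12058 - 1*(-19912)) + 4*((-34 - 1*7) - 1*(-88))**2) = sqrt((1/12058 + 19912) + 4*((-34 - 7) + 88)**2) = sqrt(240098897/12058 + 4*(-41 + 88)**2) = sqrt(240098897/12058 + 4*47**2) = sqrt(240098897/12058 + 4*2209) = sqrt(240098897/12058 + 8836) = sqrt(346643385/12058) = sqrt(4179825936330)/12058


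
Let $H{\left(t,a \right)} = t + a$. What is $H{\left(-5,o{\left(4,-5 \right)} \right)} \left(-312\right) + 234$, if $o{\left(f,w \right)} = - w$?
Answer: $234$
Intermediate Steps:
$H{\left(t,a \right)} = a + t$
$H{\left(-5,o{\left(4,-5 \right)} \right)} \left(-312\right) + 234 = \left(\left(-1\right) \left(-5\right) - 5\right) \left(-312\right) + 234 = \left(5 - 5\right) \left(-312\right) + 234 = 0 \left(-312\right) + 234 = 0 + 234 = 234$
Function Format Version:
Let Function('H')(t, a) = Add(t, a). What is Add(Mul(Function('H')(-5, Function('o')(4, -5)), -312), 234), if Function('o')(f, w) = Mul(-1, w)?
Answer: 234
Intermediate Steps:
Function('H')(t, a) = Add(a, t)
Add(Mul(Function('H')(-5, Function('o')(4, -5)), -312), 234) = Add(Mul(Add(Mul(-1, -5), -5), -312), 234) = Add(Mul(Add(5, -5), -312), 234) = Add(Mul(0, -312), 234) = Add(0, 234) = 234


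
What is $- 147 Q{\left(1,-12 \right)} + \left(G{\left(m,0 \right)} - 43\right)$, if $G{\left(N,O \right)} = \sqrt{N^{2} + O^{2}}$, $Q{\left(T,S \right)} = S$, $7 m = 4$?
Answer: $\frac{12051}{7} \approx 1721.6$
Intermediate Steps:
$m = \frac{4}{7}$ ($m = \frac{1}{7} \cdot 4 = \frac{4}{7} \approx 0.57143$)
$- 147 Q{\left(1,-12 \right)} + \left(G{\left(m,0 \right)} - 43\right) = \left(-147\right) \left(-12\right) + \left(\sqrt{\left(\frac{4}{7}\right)^{2} + 0^{2}} - 43\right) = 1764 - \left(43 - \sqrt{\frac{16}{49} + 0}\right) = 1764 - \left(43 - \sqrt{\frac{16}{49}}\right) = 1764 + \left(\frac{4}{7} - 43\right) = 1764 - \frac{297}{7} = \frac{12051}{7}$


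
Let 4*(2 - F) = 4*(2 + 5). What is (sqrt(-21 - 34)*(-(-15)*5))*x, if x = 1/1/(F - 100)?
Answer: -7875*I*sqrt(55) ≈ -58403.0*I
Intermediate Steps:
F = -5 (F = 2 - (2 + 5) = 2 - 7 = -5)
x = -105 (x = 1/1/(-5 - 100) = 1/1/(-105) = 1/(-1/105) = 1*(-105) = -105)
(sqrt(-21 - 34)*(-(-15)*5))*x = (sqrt(-21 - 34)*(-(-15)*5))*(-105) = (sqrt(-55)*(-3*(-25)))*(-105) = ((I*sqrt(55))*75)*(-105) = (75*I*sqrt(55))*(-105) = -7875*I*sqrt(55)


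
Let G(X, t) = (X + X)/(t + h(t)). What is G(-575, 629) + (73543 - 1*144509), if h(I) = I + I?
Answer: -133913992/1887 ≈ -70967.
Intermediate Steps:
h(I) = 2*I
G(X, t) = 2*X/(3*t) (G(X, t) = (X + X)/(t + 2*t) = (2*X)/((3*t)) = (2*X)*(1/(3*t)) = 2*X/(3*t))
G(-575, 629) + (73543 - 1*144509) = (2/3)*(-575)/629 + (73543 - 1*144509) = (2/3)*(-575)*(1/629) + (73543 - 144509) = -1150/1887 - 70966 = -133913992/1887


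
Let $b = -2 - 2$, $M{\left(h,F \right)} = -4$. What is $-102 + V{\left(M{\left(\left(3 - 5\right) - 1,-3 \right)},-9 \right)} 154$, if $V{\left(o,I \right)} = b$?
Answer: $-718$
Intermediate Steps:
$b = -4$
$V{\left(o,I \right)} = -4$
$-102 + V{\left(M{\left(\left(3 - 5\right) - 1,-3 \right)},-9 \right)} 154 = -102 - 616 = -718$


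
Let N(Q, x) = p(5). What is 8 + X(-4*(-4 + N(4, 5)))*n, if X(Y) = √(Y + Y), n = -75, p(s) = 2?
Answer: -292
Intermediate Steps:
N(Q, x) = 2
X(Y) = √2*√Y (X(Y) = √(2*Y) = √2*√Y)
8 + X(-4*(-4 + N(4, 5)))*n = 8 + (√2*√(-4*(-4 + 2)))*(-75) = 8 + (√2*√(-4*(-2)))*(-75) = 8 + (√2*√8)*(-75) = 8 + (√2*(2*√2))*(-75) = 8 + 4*(-75) = 8 - 300 = -292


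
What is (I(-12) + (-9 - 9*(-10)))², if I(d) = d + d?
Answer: 3249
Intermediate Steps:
I(d) = 2*d
(I(-12) + (-9 - 9*(-10)))² = (2*(-12) + (-9 - 9*(-10)))² = (-24 + (-9 + 90))² = (-24 + 81)² = 57² = 3249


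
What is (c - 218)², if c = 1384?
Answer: 1359556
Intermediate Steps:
(c - 218)² = (1384 - 218)² = 1166² = 1359556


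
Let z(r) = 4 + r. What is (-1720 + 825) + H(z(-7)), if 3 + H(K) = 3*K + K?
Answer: -910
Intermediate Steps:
H(K) = -3 + 4*K (H(K) = -3 + (3*K + K) = -3 + 4*K)
(-1720 + 825) + H(z(-7)) = (-1720 + 825) + (-3 + 4*(4 - 7)) = -895 + (-3 + 4*(-3)) = -895 + (-3 - 12) = -895 - 15 = -910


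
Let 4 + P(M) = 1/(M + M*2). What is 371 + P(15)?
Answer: 16516/45 ≈ 367.02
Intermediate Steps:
P(M) = -4 + 1/(3*M) (P(M) = -4 + 1/(M + M*2) = -4 + 1/(M + 2*M) = -4 + 1/(3*M))
371 + P(15) = 371 + (-4 + (⅓)/15) = 371 + (-4 + (⅓)*(1/15)) = 371 + (-4 + 1/45) = 371 - 179/45 = 16516/45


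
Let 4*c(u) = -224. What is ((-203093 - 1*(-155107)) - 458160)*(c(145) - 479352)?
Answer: 242650441568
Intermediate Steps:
c(u) = -56 (c(u) = (¼)*(-224) = -56)
((-203093 - 1*(-155107)) - 458160)*(c(145) - 479352) = ((-203093 - 1*(-155107)) - 458160)*(-56 - 479352) = ((-203093 + 155107) - 458160)*(-479408) = (-47986 - 458160)*(-479408) = -506146*(-479408) = 242650441568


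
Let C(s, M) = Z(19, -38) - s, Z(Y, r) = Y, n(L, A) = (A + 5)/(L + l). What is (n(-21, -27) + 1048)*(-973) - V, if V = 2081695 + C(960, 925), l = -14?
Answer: -15505348/5 ≈ -3.1011e+6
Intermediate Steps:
n(L, A) = (5 + A)/(-14 + L) (n(L, A) = (A + 5)/(L - 14) = (5 + A)/(-14 + L))
C(s, M) = 19 - s
V = 2080754 (V = 2081695 + (19 - 1*960) = 2081695 + (19 - 960) = 2081695 - 941 = 2080754)
(n(-21, -27) + 1048)*(-973) - V = ((5 - 27)/(-14 - 21) + 1048)*(-973) - 1*2080754 = (-22/(-35) + 1048)*(-973) - 2080754 = (-1/35*(-22) + 1048)*(-973) - 2080754 = (22/35 + 1048)*(-973) - 2080754 = (36702/35)*(-973) - 2080754 = -5101578/5 - 2080754 = -15505348/5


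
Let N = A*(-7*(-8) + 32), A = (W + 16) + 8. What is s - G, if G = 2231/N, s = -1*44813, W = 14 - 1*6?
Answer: -126195639/2816 ≈ -44814.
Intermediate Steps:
W = 8 (W = 14 - 6 = 8)
A = 32 (A = (8 + 16) + 8 = 24 + 8 = 32)
N = 2816 (N = 32*(-7*(-8) + 32) = 32*(56 + 32) = 32*88 = 2816)
s = -44813
G = 2231/2816 ≈ 0.79226
s - G = -44813 - 1*2231/2816 = -44813 - 2231/2816 = -126195639/2816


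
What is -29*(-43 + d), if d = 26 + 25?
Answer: -232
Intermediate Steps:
d = 51
-29*(-43 + d) = -29*(-43 + 51) = -29*8 = -232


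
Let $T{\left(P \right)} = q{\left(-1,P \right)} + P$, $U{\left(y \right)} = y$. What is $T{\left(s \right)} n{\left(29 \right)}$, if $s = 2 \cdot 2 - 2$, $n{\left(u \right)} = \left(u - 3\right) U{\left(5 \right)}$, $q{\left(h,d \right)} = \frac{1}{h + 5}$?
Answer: $\frac{585}{2} \approx 292.5$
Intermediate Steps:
$q{\left(h,d \right)} = \frac{1}{5 + h}$
$n{\left(u \right)} = -15 + 5 u$ ($n{\left(u \right)} = \left(u - 3\right) 5 = \left(-3 + u\right) 5 = -15 + 5 u$)
$s = 2$ ($s = 4 - 2 = 2$)
$T{\left(P \right)} = \frac{1}{4} + P$ ($T{\left(P \right)} = \frac{1}{5 - 1} + P = \frac{1}{4} + P$)
$T{\left(s \right)} n{\left(29 \right)} = \left(\frac{1}{4} + 2\right) \left(-15 + 5 \cdot 29\right) = \frac{9 \left(-15 + 145\right)}{4} = \frac{9}{4} \cdot 130 = \frac{585}{2}$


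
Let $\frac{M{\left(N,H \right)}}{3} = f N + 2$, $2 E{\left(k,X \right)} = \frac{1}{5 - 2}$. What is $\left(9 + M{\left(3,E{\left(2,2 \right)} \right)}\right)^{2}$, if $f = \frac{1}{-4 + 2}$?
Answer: $\frac{441}{4} \approx 110.25$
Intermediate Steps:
$E{\left(k,X \right)} = \frac{1}{6}$ ($E{\left(k,X \right)} = \frac{1}{2 \left(5 - 2\right)} = \frac{1}{2 \cdot 3} = \frac{1}{2} \cdot \frac{1}{3} = \frac{1}{6}$)
$f = - \frac{1}{2}$ ($f = \frac{1}{-2} = - \frac{1}{2} \approx -0.5$)
$M{\left(N,H \right)} = 6 - \frac{3 N}{2}$ ($M{\left(N,H \right)} = 3 \left(- \frac{N}{2} + 2\right) = 3 \left(2 - \frac{N}{2}\right) = 6 - \frac{3 N}{2}$)
$\left(9 + M{\left(3,E{\left(2,2 \right)} \right)}\right)^{2} = \left(9 + \left(6 - \frac{9}{2}\right)\right)^{2} = \left(9 + \frac{3}{2}\right)^{2} = \left(\frac{21}{2}\right)^{2} = \frac{441}{4}$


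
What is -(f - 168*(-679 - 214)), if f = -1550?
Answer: -148474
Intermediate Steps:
-(f - 168*(-679 - 214)) = -(-1550 - 168*(-679 - 214)) = -(-1550 - 168*(-893)) = -(-1550 + 150024) = -1*148474 = -148474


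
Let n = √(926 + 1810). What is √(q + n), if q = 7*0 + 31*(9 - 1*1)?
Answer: 2*√(62 + 3*√19) ≈ 17.329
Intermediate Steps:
n = 12*√19 (n = √2736 = 12*√19 ≈ 52.307)
q = 248 (q = 0 + 31*(9 - 1) = 0 + 31*8 = 0 + 248 = 248)
√(q + n) = √(248 + 12*√19)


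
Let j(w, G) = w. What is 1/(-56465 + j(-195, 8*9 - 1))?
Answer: -1/56660 ≈ -1.7649e-5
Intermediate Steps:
1/(-56465 + j(-195, 8*9 - 1)) = 1/(-56465 - 195) = 1/(-56660) = -1/56660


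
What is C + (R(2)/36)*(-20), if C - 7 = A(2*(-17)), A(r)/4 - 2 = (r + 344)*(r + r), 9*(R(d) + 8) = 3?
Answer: -2276120/27 ≈ -84301.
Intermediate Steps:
R(d) = -23/3 (R(d) = -8 + (1/9)*3 = -8 + 1/3 = -23/3)
A(r) = 8 + 8*r*(344 + r) (A(r) = 8 + 4*((r + 344)*(r + r)) = 8 + 4*((344 + r)*(2*r)) = 8 + 4*(2*r*(344 + r)) = 8 + 8*r*(344 + r))
C = -84305 (C = 7 + (8 + 8*(2*(-17))**2 + 2752*(2*(-17))) = 7 + (8 + 8*(-34)**2 + 2752*(-34)) = 7 + (8 + 8*1156 - 93568) = 7 + (8 + 9248 - 93568) = 7 - 84312 = -84305)
C + (R(2)/36)*(-20) = -84305 - 23/3/36*(-20) = -84305 - 23/3*1/36*(-20) = -84305 - 23/108*(-20) = -84305 + 115/27 = -2276120/27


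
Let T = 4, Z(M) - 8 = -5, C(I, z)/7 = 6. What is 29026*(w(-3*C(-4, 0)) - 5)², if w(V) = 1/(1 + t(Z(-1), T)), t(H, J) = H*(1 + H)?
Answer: 118890496/169 ≈ 7.0349e+5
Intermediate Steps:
C(I, z) = 42 (C(I, z) = 7*6 = 42)
Z(M) = 3 (Z(M) = 8 - 5 = 3)
w(V) = 1/13 (w(V) = 1/(1 + 3*(1 + 3)) = 1/(1 + 3*4) = 1/(1 + 12) = 1/13)
29026*(w(-3*C(-4, 0)) - 5)² = 29026*(1/13 - 5)² = 29026*(-64/13)² = 29026*(4096/169) = 118890496/169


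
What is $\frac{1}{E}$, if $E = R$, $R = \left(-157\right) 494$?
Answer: $- \frac{1}{77558} \approx -1.2894 \cdot 10^{-5}$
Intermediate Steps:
$R = -77558$
$E = -77558$
$\frac{1}{E} = \frac{1}{-77558} = - \frac{1}{77558}$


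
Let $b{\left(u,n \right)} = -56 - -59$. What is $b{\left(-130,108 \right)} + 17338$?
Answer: $17341$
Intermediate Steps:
$b{\left(u,n \right)} = 3$ ($b{\left(u,n \right)} = -56 + 59 = 3$)
$b{\left(-130,108 \right)} + 17338 = 3 + 17338 = 17341$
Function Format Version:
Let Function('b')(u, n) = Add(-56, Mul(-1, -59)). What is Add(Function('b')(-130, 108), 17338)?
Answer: 17341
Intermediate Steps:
Function('b')(u, n) = 3 (Function('b')(u, n) = Add(-56, 59) = 3)
Add(Function('b')(-130, 108), 17338) = Add(3, 17338) = 17341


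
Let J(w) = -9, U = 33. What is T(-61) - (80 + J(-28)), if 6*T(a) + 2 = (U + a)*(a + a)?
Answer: 498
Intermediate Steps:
T(a) = -1/3 + a*(33 + a)/3 (T(a) = -1/3 + ((33 + a)*(a + a))/6 = -1/3 + ((33 + a)*(2*a))/6 = -1/3 + (2*a*(33 + a))/6 = -1/3 + a*(33 + a)/3)
T(-61) - (80 + J(-28)) = (-1/3 + 11*(-61) + (1/3)*(-61)**2) - (80 - 9) = (-1/3 - 671 + (1/3)*3721) - 1*71 = (-1/3 - 671 + 3721/3) - 71 = 569 - 71 = 498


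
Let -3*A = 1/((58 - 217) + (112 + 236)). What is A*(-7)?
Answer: 1/81 ≈ 0.012346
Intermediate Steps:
A = -1/567 (A = -1/(3*((58 - 217) + (112 + 236))) = -1/(3*(-159 + 348)) = -⅓/189 = -⅓*1/189 = -1/567 ≈ -0.0017637)
A*(-7) = -1/567*(-7) = 1/81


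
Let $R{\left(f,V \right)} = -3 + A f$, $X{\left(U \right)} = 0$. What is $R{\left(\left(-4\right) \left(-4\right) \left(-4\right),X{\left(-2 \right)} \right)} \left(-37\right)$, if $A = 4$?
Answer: $9583$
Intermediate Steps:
$R{\left(f,V \right)} = -3 + 4 f$
$R{\left(\left(-4\right) \left(-4\right) \left(-4\right),X{\left(-2 \right)} \right)} \left(-37\right) = \left(-3 + 4 \left(-4\right) \left(-4\right) \left(-4\right)\right) \left(-37\right) = \left(-3 + 4 \cdot 16 \left(-4\right)\right) \left(-37\right) = \left(-3 + 4 \left(-64\right)\right) \left(-37\right) = \left(-3 - 256\right) \left(-37\right) = \left(-259\right) \left(-37\right) = 9583$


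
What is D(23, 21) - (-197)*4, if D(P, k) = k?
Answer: 809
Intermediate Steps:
D(23, 21) - (-197)*4 = 21 - (-197)*4 = 21 - 1*(-788) = 21 + 788 = 809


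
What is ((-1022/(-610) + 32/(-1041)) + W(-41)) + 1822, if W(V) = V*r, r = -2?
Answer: 605051711/317505 ≈ 1905.6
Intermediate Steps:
W(V) = -2*V (W(V) = V*(-2) = -2*V)
((-1022/(-610) + 32/(-1041)) + W(-41)) + 1822 = ((-1022/(-610) + 32/(-1041)) - 2*(-41)) + 1822 = ((-1022*(-1/610) + 32*(-1/1041)) + 82) + 1822 = ((511/305 - 32/1041) + 82) + 1822 = (522191/317505 + 82) + 1822 = 26557601/317505 + 1822 = 605051711/317505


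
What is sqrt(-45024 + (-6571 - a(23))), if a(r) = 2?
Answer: 63*I*sqrt(13) ≈ 227.15*I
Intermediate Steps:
sqrt(-45024 + (-6571 - a(23))) = sqrt(-45024 + (-6571 - 1*2)) = sqrt(-45024 + (-6571 - 2)) = sqrt(-45024 - 6573) = sqrt(-51597) = 63*I*sqrt(13)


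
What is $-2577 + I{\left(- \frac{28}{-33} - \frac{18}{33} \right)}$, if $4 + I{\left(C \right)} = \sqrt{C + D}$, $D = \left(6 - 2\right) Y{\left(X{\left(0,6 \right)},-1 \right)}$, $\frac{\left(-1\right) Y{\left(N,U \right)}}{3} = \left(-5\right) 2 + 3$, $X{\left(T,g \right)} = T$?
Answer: $-2581 + \frac{\sqrt{91806}}{33} \approx -2571.8$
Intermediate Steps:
$Y{\left(N,U \right)} = 21$ ($Y{\left(N,U \right)} = - 3 \left(\left(-5\right) 2 + 3\right) = - 3 \left(-10 + 3\right) = \left(-3\right) \left(-7\right) = 21$)
$D = 84$ ($D = \left(6 - 2\right) 21 = 4 \cdot 21 = 84$)
$I{\left(C \right)} = -4 + \sqrt{84 + C}$ ($I{\left(C \right)} = -4 + \sqrt{C + 84} = -4 + \sqrt{84 + C}$)
$-2577 + I{\left(- \frac{28}{-33} - \frac{18}{33} \right)} = -2577 - \left(4 - \sqrt{84 - \left(- \frac{28}{33} + \frac{6}{11}\right)}\right) = -2577 - \left(4 - \sqrt{84 - - \frac{10}{33}}\right) = -2577 - \left(4 - \sqrt{84 + \left(\frac{28}{33} - \frac{6}{11}\right)}\right) = -2577 - \left(4 - \sqrt{84 + \frac{10}{33}}\right) = -2577 - \left(4 - \sqrt{\frac{2782}{33}}\right) = -2577 - \left(4 - \frac{\sqrt{91806}}{33}\right) = -2581 + \frac{\sqrt{91806}}{33}$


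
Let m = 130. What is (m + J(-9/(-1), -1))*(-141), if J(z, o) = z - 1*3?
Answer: -19176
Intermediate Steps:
J(z, o) = -3 + z (J(z, o) = z - 3 = -3 + z)
(m + J(-9/(-1), -1))*(-141) = (130 + (-3 - 9/(-1)))*(-141) = (130 + (-3 - 9*(-1)))*(-141) = (130 + (-3 + 9))*(-141) = (130 + 6)*(-141) = 136*(-141) = -19176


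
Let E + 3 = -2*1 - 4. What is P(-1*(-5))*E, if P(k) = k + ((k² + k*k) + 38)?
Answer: -837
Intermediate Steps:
P(k) = 38 + k + 2*k² (P(k) = k + ((k² + k²) + 38) = k + (2*k² + 38) = k + (38 + 2*k²) = 38 + k + 2*k²)
E = -9 (E = -3 + (-2*1 - 4) = -3 + (-2 - 4) = -3 - 6 = -9)
P(-1*(-5))*E = (38 - 1*(-5) + 2*(-1*(-5))²)*(-9) = (38 + 5 + 2*5²)*(-9) = (38 + 5 + 2*25)*(-9) = (38 + 5 + 50)*(-9) = 93*(-9) = -837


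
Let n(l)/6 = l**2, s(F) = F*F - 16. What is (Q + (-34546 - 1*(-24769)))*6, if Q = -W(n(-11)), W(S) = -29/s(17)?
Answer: -5338184/91 ≈ -58661.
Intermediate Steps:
s(F) = -16 + F**2 (s(F) = F**2 - 16 = -16 + F**2)
n(l) = 6*l**2
W(S) = -29/273 (W(S) = -29/(-16 + 17**2) = -29/(-16 + 289) = -29/273)
Q = 29/273 (Q = -1*(-29/273) = 29/273 ≈ 0.10623)
(Q + (-34546 - 1*(-24769)))*6 = (29/273 + (-34546 - 1*(-24769)))*6 = (29/273 + (-34546 + 24769))*6 = (29/273 - 9777)*6 = -2669092/273*6 = -5338184/91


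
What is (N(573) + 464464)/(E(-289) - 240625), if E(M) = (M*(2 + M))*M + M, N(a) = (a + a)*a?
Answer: -1121122/24211441 ≈ -0.046305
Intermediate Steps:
N(a) = 2*a² (N(a) = (2*a)*a = 2*a²)
E(M) = M + M²*(2 + M) (E(M) = M²*(2 + M) + M = M + M²*(2 + M))
(N(573) + 464464)/(E(-289) - 240625) = (2*573² + 464464)/(-289*(1 + (-289)² + 2*(-289)) - 240625) = (2*328329 + 464464)/(-289*(1 + 83521 - 578) - 240625) = (656658 + 464464)/(-289*82944 - 240625) = 1121122/(-23970816 - 240625) = 1121122/(-24211441) = 1121122*(-1/24211441) = -1121122/24211441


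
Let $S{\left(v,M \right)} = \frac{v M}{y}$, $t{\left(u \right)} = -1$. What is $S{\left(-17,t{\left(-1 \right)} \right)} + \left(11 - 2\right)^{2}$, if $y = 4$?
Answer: $\frac{341}{4} \approx 85.25$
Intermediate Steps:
$S{\left(v,M \right)} = \frac{M v}{4}$ ($S{\left(v,M \right)} = \frac{v M}{4} = M v \frac{1}{4} = \frac{M v}{4}$)
$S{\left(-17,t{\left(-1 \right)} \right)} + \left(11 - 2\right)^{2} = \frac{1}{4} \left(-1\right) \left(-17\right) + \left(11 - 2\right)^{2} = \frac{17}{4} + 9^{2} = \frac{17}{4} + 81 = \frac{341}{4}$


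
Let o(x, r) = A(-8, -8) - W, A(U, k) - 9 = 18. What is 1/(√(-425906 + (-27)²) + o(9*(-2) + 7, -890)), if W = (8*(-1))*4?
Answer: 59/428658 - I*√425177/428658 ≈ 0.00013764 - 0.0015212*I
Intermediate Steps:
A(U, k) = 27 (A(U, k) = 9 + 18 = 27)
W = -32 (W = -8*4 = -32)
o(x, r) = 59 (o(x, r) = 27 - 1*(-32) = 27 + 32 = 59)
1/(√(-425906 + (-27)²) + o(9*(-2) + 7, -890)) = 1/(√(-425906 + (-27)²) + 59) = 1/(√(-425906 + 729) + 59) = 1/(√(-425177) + 59) = 1/(I*√425177 + 59) = 1/(59 + I*√425177)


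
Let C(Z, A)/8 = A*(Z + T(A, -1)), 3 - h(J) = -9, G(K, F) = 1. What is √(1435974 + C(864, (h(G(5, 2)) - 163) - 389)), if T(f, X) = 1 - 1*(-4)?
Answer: I*√2318106 ≈ 1522.5*I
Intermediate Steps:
T(f, X) = 5 (T(f, X) = 1 + 4 = 5)
h(J) = 12 (h(J) = 3 - 1*(-9) = 3 + 9 = 12)
C(Z, A) = 8*A*(5 + Z) (C(Z, A) = 8*(A*(Z + 5)) = 8*(A*(5 + Z)) = 8*A*(5 + Z))
√(1435974 + C(864, (h(G(5, 2)) - 163) - 389)) = √(1435974 + 8*((12 - 163) - 389)*(5 + 864)) = √(1435974 + 8*(-151 - 389)*869) = √(1435974 + 8*(-540)*869) = √(1435974 - 3754080) = √(-2318106) = I*√2318106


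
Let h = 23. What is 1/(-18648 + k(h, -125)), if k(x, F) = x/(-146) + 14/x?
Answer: -3358/62618469 ≈ -5.3626e-5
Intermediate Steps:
k(x, F) = 14/x - x/146 (k(x, F) = x*(-1/146) + 14/x = -x/146 + 14/x = 14/x - x/146)
1/(-18648 + k(h, -125)) = 1/(-18648 + (14/23 - 1/146*23)) = 1/(-18648 + (14*(1/23) - 23/146)) = 1/(-18648 + (14/23 - 23/146)) = 1/(-18648 + 1515/3358) = 1/(-62618469/3358) = -3358/62618469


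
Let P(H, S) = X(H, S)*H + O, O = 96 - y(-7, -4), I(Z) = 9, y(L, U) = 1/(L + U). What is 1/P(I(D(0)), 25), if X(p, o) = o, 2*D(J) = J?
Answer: 11/3532 ≈ 0.0031144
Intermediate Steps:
D(J) = J/2
O = 1057/11 (O = 96 - 1/(-7 - 4) = 96 - 1/(-11) = 96 - 1*(-1/11) = 96 + 1/11 = 1057/11 ≈ 96.091)
P(H, S) = 1057/11 + H*S (P(H, S) = S*H + 1057/11 = H*S + 1057/11 = 1057/11 + H*S)
1/P(I(D(0)), 25) = 1/(1057/11 + 9*25) = 1/(1057/11 + 225) = 1/(3532/11) = 11/3532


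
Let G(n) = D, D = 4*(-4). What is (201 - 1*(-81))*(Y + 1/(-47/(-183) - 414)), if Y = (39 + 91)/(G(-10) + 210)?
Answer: 1382850168/7344355 ≈ 188.29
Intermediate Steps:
D = -16
G(n) = -16
Y = 65/97 (Y = (39 + 91)/(-16 + 210) = 130/194 = 130*(1/194) = 65/97 ≈ 0.67010)
(201 - 1*(-81))*(Y + 1/(-47/(-183) - 414)) = (201 - 1*(-81))*(65/97 + 1/(-47/(-183) - 414)) = (201 + 81)*(65/97 + 1/(-47*(-1/183) - 414)) = 282*(65/97 + 1/(47/183 - 414)) = 282*(65/97 + 1/(-75715/183)) = 282*(65/97 - 183/75715) = 282*(4903724/7344355) = 1382850168/7344355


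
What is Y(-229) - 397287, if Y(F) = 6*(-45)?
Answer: -397557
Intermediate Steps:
Y(F) = -270
Y(-229) - 397287 = -270 - 397287 = -397557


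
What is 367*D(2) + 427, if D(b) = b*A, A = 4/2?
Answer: 1895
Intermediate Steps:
A = 2 (A = 4*(1/2) = 2)
D(b) = 2*b (D(b) = b*2 = 2*b)
367*D(2) + 427 = 367*(2*2) + 427 = 367*4 + 427 = 1468 + 427 = 1895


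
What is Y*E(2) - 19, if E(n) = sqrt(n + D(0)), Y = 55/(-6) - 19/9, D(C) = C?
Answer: -19 - 203*sqrt(2)/18 ≈ -34.949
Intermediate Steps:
Y = -203/18 (Y = 55*(-1/6) - 19*1/9 = -55/6 - 19/9 = -203/18 ≈ -11.278)
E(n) = sqrt(n) (E(n) = sqrt(n + 0) = sqrt(n))
Y*E(2) - 19 = -203*sqrt(2)/18 - 19 = -19 - 203*sqrt(2)/18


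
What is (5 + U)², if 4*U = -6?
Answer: 49/4 ≈ 12.250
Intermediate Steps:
U = -3/2 (U = (¼)*(-6) = -3/2 ≈ -1.5000)
(5 + U)² = (5 - 3/2)² = (7/2)² = 49/4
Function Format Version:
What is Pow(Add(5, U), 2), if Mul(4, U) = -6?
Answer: Rational(49, 4) ≈ 12.250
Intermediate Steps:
U = Rational(-3, 2) (U = Mul(Rational(1, 4), -6) = Rational(-3, 2) ≈ -1.5000)
Pow(Add(5, U), 2) = Pow(Add(5, Rational(-3, 2)), 2) = Pow(Rational(7, 2), 2) = Rational(49, 4)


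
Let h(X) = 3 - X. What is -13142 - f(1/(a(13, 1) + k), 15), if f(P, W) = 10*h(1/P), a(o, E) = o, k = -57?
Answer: -13612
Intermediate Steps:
f(P, W) = 30 - 10/P (f(P, W) = 10*(3 - 1/P) = 30 - 10/P)
-13142 - f(1/(a(13, 1) + k), 15) = -13142 - (30 - 10/(1/(13 - 57))) = -13142 - (30 - 10/(1/(-44))) = -13142 - (30 - 10/(-1/44)) = -13142 - (30 - 10*(-44)) = -13142 - (30 + 440) = -13142 - 1*470 = -13142 - 470 = -13612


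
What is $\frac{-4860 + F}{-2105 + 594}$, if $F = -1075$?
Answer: $\frac{5935}{1511} \approx 3.9279$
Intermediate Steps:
$\frac{-4860 + F}{-2105 + 594} = \frac{-4860 - 1075}{-2105 + 594} = - \frac{5935}{-1511} = \left(-5935\right) \left(- \frac{1}{1511}\right) = \frac{5935}{1511}$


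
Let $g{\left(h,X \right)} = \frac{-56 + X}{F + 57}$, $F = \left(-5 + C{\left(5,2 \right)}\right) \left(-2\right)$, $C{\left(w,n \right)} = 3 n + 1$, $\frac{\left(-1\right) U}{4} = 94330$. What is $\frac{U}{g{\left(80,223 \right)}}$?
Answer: $- \frac{19997960}{167} \approx -1.1975 \cdot 10^{5}$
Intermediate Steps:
$U = -377320$ ($U = \left(-4\right) 94330 = -377320$)
$C{\left(w,n \right)} = 1 + 3 n$
$F = -4$ ($F = \left(-5 + \left(1 + 3 \cdot 2\right)\right) \left(-2\right) = \left(-5 + \left(1 + 6\right)\right) \left(-2\right) = \left(-5 + 7\right) \left(-2\right) = 2 \left(-2\right) = -4$)
$g{\left(h,X \right)} = - \frac{56}{53} + \frac{X}{53}$ ($g{\left(h,X \right)} = \frac{-56 + X}{-4 + 57} = \frac{-56 + X}{53} = \left(-56 + X\right) \frac{1}{53} = - \frac{56}{53} + \frac{X}{53}$)
$\frac{U}{g{\left(80,223 \right)}} = - \frac{377320}{- \frac{56}{53} + \frac{1}{53} \cdot 223} = - \frac{377320}{- \frac{56}{53} + \frac{223}{53}} = - \frac{377320}{\frac{167}{53}} = \left(-377320\right) \frac{53}{167} = - \frac{19997960}{167}$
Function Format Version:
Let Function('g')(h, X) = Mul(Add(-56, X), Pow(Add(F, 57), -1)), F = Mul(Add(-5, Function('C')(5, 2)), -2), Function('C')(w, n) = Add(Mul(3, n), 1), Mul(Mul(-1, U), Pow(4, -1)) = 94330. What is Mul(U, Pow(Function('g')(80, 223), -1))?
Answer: Rational(-19997960, 167) ≈ -1.1975e+5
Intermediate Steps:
U = -377320 (U = Mul(-4, 94330) = -377320)
Function('C')(w, n) = Add(1, Mul(3, n))
F = -4 (F = Mul(Add(-5, Add(1, Mul(3, 2))), -2) = Mul(Add(-5, Add(1, 6)), -2) = Mul(Add(-5, 7), -2) = Mul(2, -2) = -4)
Function('g')(h, X) = Add(Rational(-56, 53), Mul(Rational(1, 53), X)) (Function('g')(h, X) = Mul(Add(-56, X), Pow(Add(-4, 57), -1)) = Mul(Add(-56, X), Pow(53, -1)) = Mul(Add(-56, X), Rational(1, 53)) = Add(Rational(-56, 53), Mul(Rational(1, 53), X)))
Mul(U, Pow(Function('g')(80, 223), -1)) = Mul(-377320, Pow(Add(Rational(-56, 53), Mul(Rational(1, 53), 223)), -1)) = Mul(-377320, Pow(Add(Rational(-56, 53), Rational(223, 53)), -1)) = Mul(-377320, Pow(Rational(167, 53), -1)) = Mul(-377320, Rational(53, 167)) = Rational(-19997960, 167)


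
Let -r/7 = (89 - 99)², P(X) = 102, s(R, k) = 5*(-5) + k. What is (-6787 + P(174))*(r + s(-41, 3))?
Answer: 4826570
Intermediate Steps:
s(R, k) = -25 + k
r = -700 (r = -7*(89 - 99)² = -7*(-10)² = -7*100 = -700)
(-6787 + P(174))*(r + s(-41, 3)) = (-6787 + 102)*(-700 + (-25 + 3)) = -6685*(-700 - 22) = -6685*(-722) = 4826570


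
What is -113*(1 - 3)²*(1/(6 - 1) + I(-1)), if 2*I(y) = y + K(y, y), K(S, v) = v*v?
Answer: -452/5 ≈ -90.400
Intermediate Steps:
K(S, v) = v²
I(y) = y/2 + y²/2 (I(y) = (y + y²)/2 = y/2 + y²/2)
-113*(1 - 3)²*(1/(6 - 1) + I(-1)) = -113*(1 - 3)²*(1/(6 - 1) + (½)*(-1)*(1 - 1)) = -113*(-2)²*(1/5 + (½)*(-1)*0) = -452*(⅕ + 0) = -452/5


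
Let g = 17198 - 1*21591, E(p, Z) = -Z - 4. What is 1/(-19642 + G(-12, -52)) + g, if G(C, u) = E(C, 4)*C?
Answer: -85865579/19546 ≈ -4393.0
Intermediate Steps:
E(p, Z) = -4 - Z
G(C, u) = -8*C (G(C, u) = (-4 - 1*4)*C = (-4 - 4)*C = -8*C)
g = -4393 (g = 17198 - 21591 = -4393)
1/(-19642 + G(-12, -52)) + g = 1/(-19642 - 8*(-12)) - 4393 = 1/(-19642 + 96) - 4393 = 1/(-19546) - 4393 = -1/19546 - 4393 = -85865579/19546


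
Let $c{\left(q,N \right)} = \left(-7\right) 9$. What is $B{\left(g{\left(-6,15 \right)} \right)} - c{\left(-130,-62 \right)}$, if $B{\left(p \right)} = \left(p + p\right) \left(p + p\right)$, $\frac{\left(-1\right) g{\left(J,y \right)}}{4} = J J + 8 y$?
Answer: $1557567$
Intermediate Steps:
$c{\left(q,N \right)} = -63$
$g{\left(J,y \right)} = - 32 y - 4 J^{2}$ ($g{\left(J,y \right)} = - 4 \left(J J + 8 y\right) = - 4 \left(J^{2} + 8 y\right) = - 32 y - 4 J^{2}$)
$B{\left(p \right)} = 4 p^{2}$ ($B{\left(p \right)} = 2 p 2 p = 4 p^{2}$)
$B{\left(g{\left(-6,15 \right)} \right)} - c{\left(-130,-62 \right)} = 4 \left(\left(-32\right) 15 - 4 \left(-6\right)^{2}\right)^{2} - -63 = 4 \left(-480 - 144\right)^{2} + 63 = 4 \left(-624\right)^{2} + 63 = 4 \cdot 389376 + 63 = 1557504 + 63 = 1557567$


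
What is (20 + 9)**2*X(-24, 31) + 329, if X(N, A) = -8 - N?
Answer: 13785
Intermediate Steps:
(20 + 9)**2*X(-24, 31) + 329 = (20 + 9)**2*(-8 - 1*(-24)) + 329 = 29**2*(-8 + 24) + 329 = 841*16 + 329 = 13456 + 329 = 13785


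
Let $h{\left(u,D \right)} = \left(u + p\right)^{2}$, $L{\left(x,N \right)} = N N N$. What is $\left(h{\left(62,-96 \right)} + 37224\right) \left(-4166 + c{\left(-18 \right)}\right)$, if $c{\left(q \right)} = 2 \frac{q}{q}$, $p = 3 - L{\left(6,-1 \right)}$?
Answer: $-173139120$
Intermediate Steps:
$L{\left(x,N \right)} = N^{3}$ ($L{\left(x,N \right)} = N^{2} N = N^{3}$)
$p = 4$ ($p = 3 - \left(-1\right)^{3} = 3 - -1 = 3 + 1 = 4$)
$c{\left(q \right)} = 2$ ($c{\left(q \right)} = 2 \cdot 1 = 2$)
$h{\left(u,D \right)} = \left(4 + u\right)^{2}$ ($h{\left(u,D \right)} = \left(u + 4\right)^{2} = \left(4 + u\right)^{2}$)
$\left(h{\left(62,-96 \right)} + 37224\right) \left(-4166 + c{\left(-18 \right)}\right) = \left(\left(4 + 62\right)^{2} + 37224\right) \left(-4166 + 2\right) = \left(66^{2} + 37224\right) \left(-4164\right) = \left(4356 + 37224\right) \left(-4164\right) = 41580 \left(-4164\right) = -173139120$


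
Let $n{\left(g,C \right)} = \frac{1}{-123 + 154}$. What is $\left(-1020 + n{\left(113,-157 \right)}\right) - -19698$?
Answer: $\frac{579019}{31} \approx 18678.0$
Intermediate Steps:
$n{\left(g,C \right)} = \frac{1}{31}$
$\left(-1020 + n{\left(113,-157 \right)}\right) - -19698 = \left(-1020 + \frac{1}{31}\right) - -19698 = - \frac{31619}{31} + 19698 = \frac{579019}{31}$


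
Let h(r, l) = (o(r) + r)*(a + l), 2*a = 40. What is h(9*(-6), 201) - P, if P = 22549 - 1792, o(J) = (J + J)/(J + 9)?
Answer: -160803/5 ≈ -32161.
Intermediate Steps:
o(J) = 2*J/(9 + J) (o(J) = (2*J)/(9 + J) = 2*J/(9 + J))
a = 20 (a = (½)*40 = 20)
h(r, l) = (20 + l)*(r + 2*r/(9 + r)) (h(r, l) = (2*r/(9 + r) + r)*(20 + l) = (r + 2*r/(9 + r))*(20 + l) = (20 + l)*(r + 2*r/(9 + r)))
P = 20757
h(9*(-6), 201) - P = (9*(-6))*(40 + 2*201 + (9 + 9*(-6))*(20 + 201))/(9 + 9*(-6)) - 1*20757 = -54*(40 + 402 + (9 - 54)*221)/(9 - 54) - 20757 = -54*(40 + 402 - 45*221)/(-45) - 20757 = -54*(-1/45)*(40 + 402 - 9945) - 20757 = -54*(-1/45)*(-9503) - 20757 = -57018/5 - 20757 = -160803/5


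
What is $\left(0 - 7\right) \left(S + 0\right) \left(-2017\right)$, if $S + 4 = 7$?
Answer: $42357$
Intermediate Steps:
$S = 3$ ($S = -4 + 7 = 3$)
$\left(0 - 7\right) \left(S + 0\right) \left(-2017\right) = \left(0 - 7\right) \left(3 + 0\right) \left(-2017\right) = \left(-7\right) 3 \left(-2017\right) = \left(-21\right) \left(-2017\right) = 42357$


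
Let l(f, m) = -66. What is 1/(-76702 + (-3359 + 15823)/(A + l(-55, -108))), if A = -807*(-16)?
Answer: -6423/492650714 ≈ -1.3038e-5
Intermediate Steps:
A = 12912
1/(-76702 + (-3359 + 15823)/(A + l(-55, -108))) = 1/(-76702 + (-3359 + 15823)/(12912 - 66)) = 1/(-76702 + 12464/12846) = 1/(-76702 + 12464*(1/12846)) = 1/(-76702 + 6232/6423) = 1/(-492650714/6423) = -6423/492650714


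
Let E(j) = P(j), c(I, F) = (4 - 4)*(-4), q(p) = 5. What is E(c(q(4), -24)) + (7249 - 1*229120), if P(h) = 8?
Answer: -221863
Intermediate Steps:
c(I, F) = 0 (c(I, F) = 0*(-4) = 0)
E(j) = 8
E(c(q(4), -24)) + (7249 - 1*229120) = 8 + (7249 - 1*229120) = 8 + (7249 - 229120) = 8 - 221871 = -221863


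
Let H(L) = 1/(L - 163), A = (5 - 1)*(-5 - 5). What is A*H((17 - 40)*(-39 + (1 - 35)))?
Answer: -10/379 ≈ -0.026385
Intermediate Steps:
A = -40 (A = 4*(-10) = -40)
H(L) = 1/(-163 + L)
A*H((17 - 40)*(-39 + (1 - 35))) = -40/(-163 + (17 - 40)*(-39 + (1 - 35))) = -40/(-163 - 23*(-39 - 34)) = -40/(-163 - 23*(-73)) = -40/(-163 + 1679) = -40/1516 = -40*1/1516 = -10/379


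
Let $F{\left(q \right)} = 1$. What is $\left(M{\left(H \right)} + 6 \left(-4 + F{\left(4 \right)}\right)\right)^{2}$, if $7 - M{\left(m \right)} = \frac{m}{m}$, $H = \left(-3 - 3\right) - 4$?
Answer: $144$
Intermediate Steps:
$H = -10$ ($H = -6 - 4 = -10$)
$M{\left(m \right)} = 6$ ($M{\left(m \right)} = 7 - \frac{m}{m} = 7 - 1 = 6$)
$\left(M{\left(H \right)} + 6 \left(-4 + F{\left(4 \right)}\right)\right)^{2} = \left(6 + 6 \left(-4 + 1\right)\right)^{2} = \left(6 + 6 \left(-3\right)\right)^{2} = \left(6 - 18\right)^{2} = \left(-12\right)^{2} = 144$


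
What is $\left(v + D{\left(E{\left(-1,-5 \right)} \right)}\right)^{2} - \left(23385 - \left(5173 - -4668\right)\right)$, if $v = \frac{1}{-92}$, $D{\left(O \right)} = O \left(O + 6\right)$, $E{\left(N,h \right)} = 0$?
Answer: $- \frac{114636415}{8464} \approx -13544.0$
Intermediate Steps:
$D{\left(O \right)} = O \left(6 + O\right)$
$v = - \frac{1}{92} \approx -0.01087$
$\left(v + D{\left(E{\left(-1,-5 \right)} \right)}\right)^{2} - \left(23385 - \left(5173 - -4668\right)\right) = \left(- \frac{1}{92} + 0 \left(6 + 0\right)\right)^{2} - \left(23385 - \left(5173 - -4668\right)\right) = \left(- \frac{1}{92} + 0 \cdot 6\right)^{2} - \left(23385 - \left(5173 + 4668\right)\right) = \left(- \frac{1}{92} + 0\right)^{2} - \left(23385 - 9841\right) = \left(- \frac{1}{92}\right)^{2} - \left(23385 - 9841\right) = \frac{1}{8464} - 13544 = - \frac{114636415}{8464}$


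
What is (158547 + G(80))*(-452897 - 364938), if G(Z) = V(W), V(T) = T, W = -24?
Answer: -129645657705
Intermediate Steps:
G(Z) = -24
(158547 + G(80))*(-452897 - 364938) = (158547 - 24)*(-452897 - 364938) = 158523*(-817835) = -129645657705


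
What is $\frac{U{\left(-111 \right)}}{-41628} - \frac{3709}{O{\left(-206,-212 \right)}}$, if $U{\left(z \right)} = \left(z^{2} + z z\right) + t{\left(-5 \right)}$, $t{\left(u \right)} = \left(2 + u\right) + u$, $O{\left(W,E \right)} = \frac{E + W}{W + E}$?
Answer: $- \frac{77211443}{20814} \approx -3709.6$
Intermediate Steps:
$O{\left(W,E \right)} = 1$ ($O{\left(W,E \right)} = \frac{E + W}{E + W} = 1$)
$t{\left(u \right)} = 2 + 2 u$
$U{\left(z \right)} = -8 + 2 z^{2}$ ($U{\left(z \right)} = \left(z^{2} + z z\right) + \left(2 + 2 \left(-5\right)\right) = \left(z^{2} + z^{2}\right) + \left(2 - 10\right) = 2 z^{2} - 8 = -8 + 2 z^{2}$)
$\frac{U{\left(-111 \right)}}{-41628} - \frac{3709}{O{\left(-206,-212 \right)}} = \frac{-8 + 2 \left(-111\right)^{2}}{-41628} - \frac{3709}{1} = \left(-8 + 2 \cdot 12321\right) \left(- \frac{1}{41628}\right) - 3709 = \left(-8 + 24642\right) \left(- \frac{1}{41628}\right) - 3709 = 24634 \left(- \frac{1}{41628}\right) - 3709 = - \frac{12317}{20814} - 3709 = - \frac{77211443}{20814}$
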